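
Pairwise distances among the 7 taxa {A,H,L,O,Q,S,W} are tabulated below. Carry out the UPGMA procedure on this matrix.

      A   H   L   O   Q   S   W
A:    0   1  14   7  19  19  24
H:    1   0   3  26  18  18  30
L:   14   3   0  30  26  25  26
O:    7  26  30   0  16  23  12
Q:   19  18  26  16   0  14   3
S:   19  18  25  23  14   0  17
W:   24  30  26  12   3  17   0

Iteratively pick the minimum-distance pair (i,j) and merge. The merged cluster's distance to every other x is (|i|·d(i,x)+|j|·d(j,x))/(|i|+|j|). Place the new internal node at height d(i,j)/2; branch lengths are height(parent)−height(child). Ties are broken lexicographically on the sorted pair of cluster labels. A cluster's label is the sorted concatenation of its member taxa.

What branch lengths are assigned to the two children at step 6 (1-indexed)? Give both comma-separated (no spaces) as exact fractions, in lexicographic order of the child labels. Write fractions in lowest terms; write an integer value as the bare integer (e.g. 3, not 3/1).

iteration 1: select A,H (d=1); attach at lengths (1/2, 1/2); label the merged cluster AH
  updated: d(AH,L)=17/2, d(AH,O)=33/2, d(AH,Q)=37/2, d(AH,S)=37/2, d(AH,W)=27
iteration 2: select Q,W (d=3); attach at lengths (3/2, 3/2); label the merged cluster QW
  updated: d(AH,QW)=91/4, d(L,QW)=26, d(O,QW)=14, d(QW,S)=31/2
iteration 3: select AH,L (d=17/2); attach at lengths (15/4, 17/4); label the merged cluster AHL
  updated: d(AHL,O)=21, d(AHL,QW)=143/6, d(AHL,S)=62/3
iteration 4: select O,QW (d=14); attach at lengths (7, 11/2); label the merged cluster OQW
  updated: d(AHL,OQW)=206/9, d(OQW,S)=18
iteration 5: select OQW,S (d=18); attach at lengths (2, 9); label the merged cluster OQSW
  updated: d(AHL,OQSW)=67/3
iteration 6: select AHL,OQSW (d=67/3); attach at lengths (83/12, 13/6); label the merged cluster AHLOQSW
final tree: (((A:1/2,H:1/2):15/4,L:17/4):83/12,((O:7,(Q:3/2,W:3/2):11/2):2,S:9):13/6)
total length: 535/12

83/12,13/6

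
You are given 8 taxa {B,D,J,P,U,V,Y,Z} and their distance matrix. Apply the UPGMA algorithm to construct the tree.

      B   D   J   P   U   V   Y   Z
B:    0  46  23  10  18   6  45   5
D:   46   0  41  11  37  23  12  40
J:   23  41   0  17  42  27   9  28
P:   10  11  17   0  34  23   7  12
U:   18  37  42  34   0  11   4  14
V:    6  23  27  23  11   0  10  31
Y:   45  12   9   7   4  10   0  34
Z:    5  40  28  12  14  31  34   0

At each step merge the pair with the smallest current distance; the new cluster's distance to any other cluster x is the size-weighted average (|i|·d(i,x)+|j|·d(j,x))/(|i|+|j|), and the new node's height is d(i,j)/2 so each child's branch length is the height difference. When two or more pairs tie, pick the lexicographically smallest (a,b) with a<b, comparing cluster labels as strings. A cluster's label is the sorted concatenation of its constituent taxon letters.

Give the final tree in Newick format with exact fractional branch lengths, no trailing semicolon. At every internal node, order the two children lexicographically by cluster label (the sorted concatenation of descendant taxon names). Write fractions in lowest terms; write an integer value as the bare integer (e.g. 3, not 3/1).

((((B:5/2,Z:5/2):3,P:11/2):35/6,J:34/3):49/24,(D:12,((U:2,Y:2):13/4,V:21/4):27/4):11/8)

iteration 1: select U,Y (d=4); attach at lengths (2, 2); label the merged cluster UY
  updated: d(B,UY)=63/2, d(D,UY)=49/2, d(J,UY)=51/2, d(P,UY)=41/2, d(UY,V)=21/2, d(UY,Z)=24
iteration 2: select B,Z (d=5); attach at lengths (5/2, 5/2); label the merged cluster BZ
  updated: d(BZ,D)=43, d(BZ,J)=51/2, d(BZ,P)=11, d(BZ,UY)=111/4, d(BZ,V)=37/2
iteration 3: select UY,V (d=21/2); attach at lengths (13/4, 21/4); label the merged cluster UVY
  updated: d(BZ,UVY)=74/3, d(D,UVY)=24, d(J,UVY)=26, d(P,UVY)=64/3
iteration 4: select BZ,P (d=11); attach at lengths (3, 11/2); label the merged cluster BPZ
  updated: d(BPZ,D)=97/3, d(BPZ,J)=68/3, d(BPZ,UVY)=212/9
iteration 5: select BPZ,J (d=68/3); attach at lengths (35/6, 34/3); label the merged cluster BJPZ
  updated: d(BJPZ,D)=69/2, d(BJPZ,UVY)=145/6
iteration 6: select D,UVY (d=24); attach at lengths (12, 27/4); label the merged cluster DUVY
  updated: d(BJPZ,DUVY)=107/4
iteration 7: select BJPZ,DUVY (d=107/4); attach at lengths (49/24, 11/8); label the merged cluster BDJPUVYZ
final tree: ((((B:5/2,Z:5/2):3,P:11/2):35/6,J:34/3):49/24,(D:12,((U:2,Y:2):13/4,V:21/4):27/4):11/8)
total length: 196/3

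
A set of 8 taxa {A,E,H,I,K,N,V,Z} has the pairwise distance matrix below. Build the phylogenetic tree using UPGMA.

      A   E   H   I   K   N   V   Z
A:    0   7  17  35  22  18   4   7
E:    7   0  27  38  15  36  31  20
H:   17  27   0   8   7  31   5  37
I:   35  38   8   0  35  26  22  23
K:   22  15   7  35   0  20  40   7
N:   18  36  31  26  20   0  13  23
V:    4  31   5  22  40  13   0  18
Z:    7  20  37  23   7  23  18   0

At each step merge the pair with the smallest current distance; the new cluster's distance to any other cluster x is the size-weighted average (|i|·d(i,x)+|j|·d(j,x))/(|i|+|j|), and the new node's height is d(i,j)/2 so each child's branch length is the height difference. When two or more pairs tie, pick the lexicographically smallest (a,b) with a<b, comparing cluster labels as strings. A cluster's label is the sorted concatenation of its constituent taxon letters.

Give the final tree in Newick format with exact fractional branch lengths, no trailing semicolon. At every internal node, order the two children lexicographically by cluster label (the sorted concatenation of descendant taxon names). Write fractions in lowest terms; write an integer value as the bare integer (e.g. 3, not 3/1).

(((((A:2,V:2):17/4,Z:25/4):11/4,N:9):19/8,(E:21/2,(H:7/2,K:7/2):7):7/8):111/56,I:187/14)

iteration 1: select A,V (d=4); attach at lengths (2, 2); label the merged cluster AV
  updated: d(AV,E)=19, d(AV,H)=11, d(AV,I)=57/2, d(AV,K)=31, d(AV,N)=31/2, d(AV,Z)=25/2
iteration 2: select H,K (d=7); attach at lengths (7/2, 7/2); label the merged cluster HK
  updated: d(AV,HK)=21, d(E,HK)=21, d(HK,I)=43/2, d(HK,N)=51/2, d(HK,Z)=22
iteration 3: select AV,Z (d=25/2); attach at lengths (17/4, 25/4); label the merged cluster AVZ
  updated: d(AVZ,E)=58/3, d(AVZ,HK)=64/3, d(AVZ,I)=80/3, d(AVZ,N)=18
iteration 4: select AVZ,N (d=18); attach at lengths (11/4, 9); label the merged cluster ANVZ
  updated: d(ANVZ,E)=47/2, d(ANVZ,HK)=179/8, d(ANVZ,I)=53/2
iteration 5: select E,HK (d=21); attach at lengths (21/2, 7); label the merged cluster EHK
  updated: d(ANVZ,EHK)=91/4, d(EHK,I)=27
iteration 6: select ANVZ,EHK (d=91/4); attach at lengths (19/8, 7/8); label the merged cluster AEHKNVZ
  updated: d(AEHKNVZ,I)=187/7
iteration 7: select AEHKNVZ,I (d=187/7); attach at lengths (111/56, 187/14); label the merged cluster AEHIKNVZ
final tree: (((((A:2,V:2):17/4,Z:25/4):11/4,N:9):19/8,(E:21/2,(H:7/2,K:7/2):7):7/8):111/56,I:187/14)
total length: 3883/56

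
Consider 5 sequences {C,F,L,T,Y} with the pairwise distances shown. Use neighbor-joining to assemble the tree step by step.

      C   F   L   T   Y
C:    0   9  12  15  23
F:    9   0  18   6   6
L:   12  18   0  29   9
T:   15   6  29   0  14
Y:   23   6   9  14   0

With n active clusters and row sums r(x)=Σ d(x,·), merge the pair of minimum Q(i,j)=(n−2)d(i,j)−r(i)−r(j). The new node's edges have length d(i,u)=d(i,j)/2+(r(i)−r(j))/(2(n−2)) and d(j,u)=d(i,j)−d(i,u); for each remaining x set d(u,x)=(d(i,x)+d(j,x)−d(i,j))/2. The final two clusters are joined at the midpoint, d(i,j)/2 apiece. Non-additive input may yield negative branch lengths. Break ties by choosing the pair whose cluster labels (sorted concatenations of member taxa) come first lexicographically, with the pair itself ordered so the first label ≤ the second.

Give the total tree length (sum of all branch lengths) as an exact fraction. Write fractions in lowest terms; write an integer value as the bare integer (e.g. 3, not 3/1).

245/8

1. join L+Y (d=9, Q=-93) ⇒ LY; edges |L|=43/6, |Y|=11/6
  updated: d(C,LY)=13, d(F,LY)=15/2, d(LY,T)=17
2. join C+LY (d=13, Q=-97/2) ⇒ CLY; edges |C|=51/8, |LY|=53/8
  updated: d(CLY,F)=7/4, d(CLY,T)=19/2
3. join CLY+F (d=7/4, Q=-69/4) ⇒ CFLY; edges |CLY|=21/8, |F|=-7/8
  updated: d(CFLY,T)=55/8
4. join CFLY+T (d=55/8) ⇒ CFLTY; edges |CFLY|=55/16, |T|=55/16
final tree: (((C:51/8,(L:43/6,Y:11/6):53/8):21/8,F:-7/8):55/16,T:55/16)
total length: 245/8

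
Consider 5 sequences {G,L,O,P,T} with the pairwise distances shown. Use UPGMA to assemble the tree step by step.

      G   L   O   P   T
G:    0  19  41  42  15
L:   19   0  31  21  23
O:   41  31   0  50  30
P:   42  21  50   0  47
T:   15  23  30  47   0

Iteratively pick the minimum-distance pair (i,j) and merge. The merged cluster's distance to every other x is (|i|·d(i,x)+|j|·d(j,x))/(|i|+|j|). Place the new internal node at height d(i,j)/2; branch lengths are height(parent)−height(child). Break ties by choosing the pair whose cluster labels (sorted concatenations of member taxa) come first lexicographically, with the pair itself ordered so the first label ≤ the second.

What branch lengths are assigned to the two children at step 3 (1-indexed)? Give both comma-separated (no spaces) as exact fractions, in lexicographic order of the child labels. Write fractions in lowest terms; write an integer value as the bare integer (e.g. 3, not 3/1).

step 1: merge (G,T) at d=15; branch lengths G→15/2, T→15/2; new cluster GT
  updated: d(GT,L)=21, d(GT,O)=71/2, d(GT,P)=89/2
step 2: merge (GT,L) at d=21; branch lengths GT→3, L→21/2; new cluster GLT
  updated: d(GLT,O)=34, d(GLT,P)=110/3
step 3: merge (GLT,O) at d=34; branch lengths GLT→13/2, O→17; new cluster GLOT
  updated: d(GLOT,P)=40
step 4: merge (GLOT,P) at d=40; branch lengths GLOT→3, P→20; new cluster GLOPT
final tree: ((((G:15/2,T:15/2):3,L:21/2):13/2,O:17):3,P:20)
total length: 75

13/2,17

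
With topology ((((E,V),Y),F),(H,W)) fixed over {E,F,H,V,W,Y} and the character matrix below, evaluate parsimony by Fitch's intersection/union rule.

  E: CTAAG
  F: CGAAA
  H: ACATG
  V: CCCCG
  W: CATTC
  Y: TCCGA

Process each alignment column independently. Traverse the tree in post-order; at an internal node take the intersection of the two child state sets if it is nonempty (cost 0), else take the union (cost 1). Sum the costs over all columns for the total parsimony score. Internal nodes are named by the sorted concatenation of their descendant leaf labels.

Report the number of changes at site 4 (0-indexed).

site 0, node EV: E={C} ∩ V={C} → {C} (+0)
site 0, node EVY: EV={C} ∪ Y={T} → {C,T} (+1)
site 0, node EFVY: EVY={C,T} ∩ F={C} → {C} (+0)
site 0, node HW: H={A} ∪ W={C} → {A,C} (+1)
site 0, node EFHVWY: EFVY={C} ∩ HW={A,C} → {C} (+0)
site 1, node EV: E={T} ∪ V={C} → {C,T} (+1)
site 1, node EVY: EV={C,T} ∩ Y={C} → {C} (+0)
site 1, node EFVY: EVY={C} ∪ F={G} → {C,G} (+1)
site 1, node HW: H={C} ∪ W={A} → {A,C} (+1)
site 1, node EFHVWY: EFVY={C,G} ∩ HW={A,C} → {C} (+0)
site 2, node EV: E={A} ∪ V={C} → {A,C} (+1)
site 2, node EVY: EV={A,C} ∩ Y={C} → {C} (+0)
site 2, node EFVY: EVY={C} ∪ F={A} → {A,C} (+1)
site 2, node HW: H={A} ∪ W={T} → {A,T} (+1)
site 2, node EFHVWY: EFVY={A,C} ∩ HW={A,T} → {A} (+0)
site 3, node EV: E={A} ∪ V={C} → {A,C} (+1)
site 3, node EVY: EV={A,C} ∪ Y={G} → {A,C,G} (+1)
site 3, node EFVY: EVY={A,C,G} ∩ F={A} → {A} (+0)
site 3, node HW: H={T} ∩ W={T} → {T} (+0)
site 3, node EFHVWY: EFVY={A} ∪ HW={T} → {A,T} (+1)
site 4, node EV: E={G} ∩ V={G} → {G} (+0)
site 4, node EVY: EV={G} ∪ Y={A} → {A,G} (+1)
site 4, node EFVY: EVY={A,G} ∩ F={A} → {A} (+0)
site 4, node HW: H={G} ∪ W={C} → {C,G} (+1)
site 4, node EFHVWY: EFVY={A} ∪ HW={C,G} → {A,C,G} (+1)
per-site changes: [2, 3, 3, 3, 3]; total = 14

3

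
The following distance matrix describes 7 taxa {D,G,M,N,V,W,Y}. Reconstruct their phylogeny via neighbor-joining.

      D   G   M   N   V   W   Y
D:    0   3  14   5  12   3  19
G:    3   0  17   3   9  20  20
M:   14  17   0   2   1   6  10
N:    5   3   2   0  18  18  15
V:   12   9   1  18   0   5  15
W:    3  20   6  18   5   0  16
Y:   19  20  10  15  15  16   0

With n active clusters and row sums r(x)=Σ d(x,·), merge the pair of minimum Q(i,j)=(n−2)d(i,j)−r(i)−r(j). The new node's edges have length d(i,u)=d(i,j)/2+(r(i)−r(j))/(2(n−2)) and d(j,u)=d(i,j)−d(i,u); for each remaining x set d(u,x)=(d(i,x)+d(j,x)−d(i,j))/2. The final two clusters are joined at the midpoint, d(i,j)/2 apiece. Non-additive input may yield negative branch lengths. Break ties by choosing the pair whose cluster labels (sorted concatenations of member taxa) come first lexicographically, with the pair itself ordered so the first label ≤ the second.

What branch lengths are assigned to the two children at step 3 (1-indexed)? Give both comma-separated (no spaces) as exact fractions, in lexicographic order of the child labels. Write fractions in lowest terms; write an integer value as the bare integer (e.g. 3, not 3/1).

-1/3,4/3

1. join G+N (d=3, Q=-118) ⇒ GN; edges |G|=13/5, |N|=2/5
  updated: d(D,GN)=5/2, d(GN,M)=8, d(GN,V)=12, d(GN,W)=35/2, d(GN,Y)=16
2. join D+GN (d=5/2, Q=-193/2) ⇒ DGN; edges |D|=9/16, |GN|=31/16
  updated: d(DGN,M)=39/4, d(DGN,V)=43/4, d(DGN,W)=9, d(DGN,Y)=65/4
3. join M+V (d=1, Q=-111/2) ⇒ MV; edges |M|=-1/3, |V|=4/3
  updated: d(DGN,MV)=39/4, d(MV,W)=5, d(MV,Y)=12
4. join DGN+W (d=9, Q=-47) ⇒ DGNW; edges |DGN|=23/4, |W|=13/4
  updated: d(DGNW,MV)=23/8, d(DGNW,Y)=93/8
5. join DGNW+MV (d=23/8, Q=-53/2) ⇒ DGMNVW; edges |DGNW|=5/4, |MV|=13/8
  updated: d(DGMNVW,Y)=83/8
6. join DGMNVW+Y (d=83/8) ⇒ DGMNVWY; edges |DGMNVW|=83/16, |Y|=83/16
final tree: ((((D:9/16,(G:13/5,N:2/5):31/16):23/4,W:13/4):5/4,(M:-1/3,V:4/3):13/8):83/16,Y:83/16)
total length: 115/4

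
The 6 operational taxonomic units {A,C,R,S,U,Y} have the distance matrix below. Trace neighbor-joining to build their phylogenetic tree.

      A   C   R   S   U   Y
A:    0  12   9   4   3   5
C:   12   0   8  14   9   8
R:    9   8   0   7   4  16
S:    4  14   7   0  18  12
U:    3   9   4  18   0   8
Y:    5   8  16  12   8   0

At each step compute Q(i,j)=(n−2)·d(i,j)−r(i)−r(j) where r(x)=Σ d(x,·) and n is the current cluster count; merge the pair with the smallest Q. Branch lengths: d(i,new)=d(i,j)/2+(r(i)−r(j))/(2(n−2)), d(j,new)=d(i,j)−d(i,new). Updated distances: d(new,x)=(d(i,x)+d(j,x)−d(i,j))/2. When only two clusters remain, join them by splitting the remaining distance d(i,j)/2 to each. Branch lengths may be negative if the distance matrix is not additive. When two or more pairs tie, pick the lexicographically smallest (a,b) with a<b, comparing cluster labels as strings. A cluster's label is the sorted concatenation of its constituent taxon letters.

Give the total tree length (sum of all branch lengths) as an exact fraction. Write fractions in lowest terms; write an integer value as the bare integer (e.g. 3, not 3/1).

369/16

1. join A+S (d=4, Q=-72) ⇒ AS; edges |A|=-3/4, |S|=19/4
  updated: d(AS,C)=11, d(AS,R)=6, d(AS,U)=17/2, d(AS,Y)=13/2
2. join R+U (d=4, Q=-103/2) ⇒ RU; edges |R|=11/4, |U|=5/4
  updated: d(AS,RU)=21/4, d(C,RU)=13/2, d(RU,Y)=10
3. join AS+Y (d=13/2, Q=-137/4) ⇒ ASY; edges |AS|=45/16, |Y|=59/16
  updated: d(ASY,C)=25/4, d(ASY,RU)=35/8
4. join ASY+C (d=25/4, Q=-137/8) ⇒ ACSY; edges |ASY|=33/16, |C|=67/16
  updated: d(ACSY,RU)=37/16
5. join ACSY+RU (d=37/16) ⇒ ACRSUY; edges |ACSY|=37/32, |RU|=37/32
final tree: ((((A:-3/4,S:19/4):45/16,Y:59/16):33/16,C:67/16):37/32,(R:11/4,U:5/4):37/32)
total length: 369/16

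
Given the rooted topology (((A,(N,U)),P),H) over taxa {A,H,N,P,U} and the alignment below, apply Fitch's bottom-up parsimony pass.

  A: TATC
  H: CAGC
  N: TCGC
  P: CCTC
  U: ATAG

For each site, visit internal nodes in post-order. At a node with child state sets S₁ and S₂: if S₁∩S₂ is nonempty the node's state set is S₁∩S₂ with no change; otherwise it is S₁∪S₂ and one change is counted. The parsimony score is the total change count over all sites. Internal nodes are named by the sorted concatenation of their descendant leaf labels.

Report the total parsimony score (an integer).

9

NU@0: {T} ∪ {A} = {A,T} (union, +1)
ANU@0: {T} ∩ {A,T} = {T} (intersection, +0)
ANPU@0: {T} ∪ {C} = {C,T} (union, +1)
AHNPU@0: {C,T} ∩ {C} = {C} (intersection, +0)
NU@1: {C} ∪ {T} = {C,T} (union, +1)
ANU@1: {A} ∪ {C,T} = {A,C,T} (union, +1)
ANPU@1: {A,C,T} ∩ {C} = {C} (intersection, +0)
AHNPU@1: {C} ∪ {A} = {A,C} (union, +1)
NU@2: {G} ∪ {A} = {A,G} (union, +1)
ANU@2: {T} ∪ {A,G} = {A,G,T} (union, +1)
ANPU@2: {A,G,T} ∩ {T} = {T} (intersection, +0)
AHNPU@2: {T} ∪ {G} = {G,T} (union, +1)
NU@3: {C} ∪ {G} = {C,G} (union, +1)
ANU@3: {C} ∩ {C,G} = {C} (intersection, +0)
ANPU@3: {C} ∩ {C} = {C} (intersection, +0)
AHNPU@3: {C} ∩ {C} = {C} (intersection, +0)
per-site changes: [2, 3, 3, 1]; total = 9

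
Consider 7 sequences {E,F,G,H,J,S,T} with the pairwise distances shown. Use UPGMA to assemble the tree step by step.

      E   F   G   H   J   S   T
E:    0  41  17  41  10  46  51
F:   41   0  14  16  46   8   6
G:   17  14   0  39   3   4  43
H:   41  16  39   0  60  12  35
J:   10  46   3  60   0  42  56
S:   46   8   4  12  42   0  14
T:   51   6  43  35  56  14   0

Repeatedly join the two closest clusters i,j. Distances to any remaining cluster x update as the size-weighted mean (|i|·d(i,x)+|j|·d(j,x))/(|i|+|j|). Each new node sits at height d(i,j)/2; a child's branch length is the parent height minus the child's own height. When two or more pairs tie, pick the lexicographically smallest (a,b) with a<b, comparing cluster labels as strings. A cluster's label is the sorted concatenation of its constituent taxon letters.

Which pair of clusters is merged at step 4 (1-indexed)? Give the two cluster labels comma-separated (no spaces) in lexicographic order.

E,GJ

1. join G+J (d=3) ⇒ GJ; edges |G|=3/2, |J|=3/2
  updated: d(E,GJ)=27/2, d(F,GJ)=30, d(GJ,H)=99/2, d(GJ,S)=23, d(GJ,T)=99/2
2. join F+T (d=6) ⇒ FT; edges |F|=3, |T|=3
  updated: d(E,FT)=46, d(FT,GJ)=159/4, d(FT,H)=51/2, d(FT,S)=11
3. join FT+S (d=11) ⇒ FST; edges |FT|=5/2, |S|=11/2
  updated: d(E,FST)=46, d(FST,GJ)=205/6, d(FST,H)=21
4. join E+GJ (d=27/2) ⇒ EGJ; edges |E|=27/4, |GJ|=21/4
  updated: d(EGJ,FST)=343/9, d(EGJ,H)=140/3
5. join FST+H (d=21) ⇒ FHST; edges |FST|=5, |H|=21/2
  updated: d(EGJ,FHST)=161/4
6. join EGJ+FHST (d=161/4) ⇒ EFGHJST; edges |EGJ|=107/8, |FHST|=77/8
final tree: ((E:27/4,(G:3/2,J:3/2):21/4):107/8,(((F:3,T:3):5/2,S:11/2):5,H:21/2):77/8)
total length: 135/2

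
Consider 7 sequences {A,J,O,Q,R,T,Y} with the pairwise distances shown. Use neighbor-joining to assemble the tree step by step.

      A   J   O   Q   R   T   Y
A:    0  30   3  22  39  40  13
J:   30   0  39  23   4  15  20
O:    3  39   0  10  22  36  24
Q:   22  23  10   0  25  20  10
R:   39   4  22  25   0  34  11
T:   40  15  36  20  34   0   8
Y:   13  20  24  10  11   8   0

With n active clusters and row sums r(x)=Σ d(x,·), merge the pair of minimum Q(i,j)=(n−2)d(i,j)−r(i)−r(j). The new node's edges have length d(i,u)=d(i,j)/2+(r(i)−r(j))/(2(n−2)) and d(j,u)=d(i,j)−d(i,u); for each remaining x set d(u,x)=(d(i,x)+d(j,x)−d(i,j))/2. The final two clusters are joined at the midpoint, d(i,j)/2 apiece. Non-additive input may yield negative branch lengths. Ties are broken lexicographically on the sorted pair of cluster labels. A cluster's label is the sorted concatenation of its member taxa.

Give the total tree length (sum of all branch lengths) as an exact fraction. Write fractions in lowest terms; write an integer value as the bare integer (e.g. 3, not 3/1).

807/16

iteration 1: select A,O (d=3, Q=-266); attach at lengths (14/5, 1/5); label the merged cluster AO
  updated: d(AO,J)=33, d(AO,Q)=29/2, d(AO,R)=29, d(AO,T)=73/2, d(AO,Y)=17
iteration 2: select J,R (d=4, Q=-182); attach at lengths (1, 3); label the merged cluster JR
  updated: d(AO,JR)=29, d(JR,Q)=22, d(JR,T)=45/2, d(JR,Y)=27/2
iteration 3: select AO,Q (d=29/2, Q=-120); attach at lengths (37/3, 13/6); label the merged cluster AOQ
  updated: d(AOQ,JR)=73/4, d(AOQ,T)=21, d(AOQ,Y)=25/4
iteration 4: select AOQ,JR (d=73/4, Q=-253/4); attach at lengths (111/16, 181/16); label the merged cluster AJOQR
  updated: d(AJOQR,T)=101/8, d(AJOQR,Y)=3/4
iteration 5: select AJOQR,T (d=101/8, Q=-171/8); attach at lengths (43/16, 159/16); label the merged cluster AJOQRT
  updated: d(AJOQRT,Y)=-31/16
iteration 6: select AJOQRT,Y (d=-31/16); attach at lengths (-31/32, -31/32); label the merged cluster AJOQRTY
final tree: (((((A:14/5,O:1/5):37/3,Q:13/6):111/16,(J:1,R:3):181/16):43/16,T:159/16):-31/32,Y:-31/32)
total length: 807/16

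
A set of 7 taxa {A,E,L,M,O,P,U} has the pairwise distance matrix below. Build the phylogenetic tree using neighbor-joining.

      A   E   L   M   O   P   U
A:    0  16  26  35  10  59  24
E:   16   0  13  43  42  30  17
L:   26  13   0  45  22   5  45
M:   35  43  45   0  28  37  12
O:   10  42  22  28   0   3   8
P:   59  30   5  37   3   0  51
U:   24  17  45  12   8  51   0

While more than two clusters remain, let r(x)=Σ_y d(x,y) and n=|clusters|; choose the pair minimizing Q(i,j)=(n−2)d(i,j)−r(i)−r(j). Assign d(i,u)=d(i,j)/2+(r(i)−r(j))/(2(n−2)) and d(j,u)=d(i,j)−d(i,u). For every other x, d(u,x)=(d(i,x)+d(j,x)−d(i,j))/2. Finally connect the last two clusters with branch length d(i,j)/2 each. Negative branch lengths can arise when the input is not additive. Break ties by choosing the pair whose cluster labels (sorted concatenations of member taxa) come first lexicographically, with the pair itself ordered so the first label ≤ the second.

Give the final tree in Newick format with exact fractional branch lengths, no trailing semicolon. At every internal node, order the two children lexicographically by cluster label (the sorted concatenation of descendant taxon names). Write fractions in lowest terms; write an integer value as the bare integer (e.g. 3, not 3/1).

(((A:67/8,(E:53/6,(L:-2/5,P:27/5):61/6):81/8):19/8,(M:49/4,U:-1/4):83/8):13/16,O:13/16)

1. join L+P (d=5, Q=-316) ⇒ LP; edges |L|=-2/5, |P|=27/5
  updated: d(A,LP)=40, d(E,LP)=19, d(LP,M)=77/2, d(LP,O)=10, d(LP,U)=91/2
2. join M+U (d=12, Q=-215) ⇒ MU; edges |M|=49/4, |U|=-1/4
  updated: d(A,MU)=47/2, d(E,MU)=24, d(LP,MU)=36, d(MU,O)=12
3. join E+LP (d=19, Q=-149) ⇒ ELP; edges |E|=53/6, |LP|=61/6
  updated: d(A,ELP)=37/2, d(ELP,MU)=41/2, d(ELP,O)=33/2
4. join A+ELP (d=37/2, Q=-141/2) ⇒ AELP; edges |A|=67/8, |ELP|=81/8
  updated: d(AELP,MU)=51/4, d(AELP,O)=4
5. join AELP+MU (d=51/4, Q=-115/4) ⇒ AELMPU; edges |AELP|=19/8, |MU|=83/8
  updated: d(AELMPU,O)=13/8
6. join AELMPU+O (d=13/8) ⇒ AELMOPU; edges |AELMPU|=13/16, |O|=13/16
final tree: (((A:67/8,(E:53/6,(L:-2/5,P:27/5):61/6):81/8):19/8,(M:49/4,U:-1/4):83/8):13/16,O:13/16)
total length: 551/8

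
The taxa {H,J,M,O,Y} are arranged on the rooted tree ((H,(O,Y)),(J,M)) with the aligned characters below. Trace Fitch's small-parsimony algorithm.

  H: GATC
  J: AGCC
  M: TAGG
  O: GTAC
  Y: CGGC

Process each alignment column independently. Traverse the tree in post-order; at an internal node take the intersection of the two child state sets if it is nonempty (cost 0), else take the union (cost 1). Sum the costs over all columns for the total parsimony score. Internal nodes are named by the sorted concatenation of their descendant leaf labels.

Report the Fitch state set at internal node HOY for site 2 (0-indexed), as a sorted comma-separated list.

site 0, node OY: O={G} ∪ Y={C} → {C,G} (+1)
site 0, node HOY: H={G} ∩ OY={C,G} → {G} (+0)
site 0, node JM: J={A} ∪ M={T} → {A,T} (+1)
site 0, node HJMOY: HOY={G} ∪ JM={A,T} → {A,G,T} (+1)
site 1, node OY: O={T} ∪ Y={G} → {G,T} (+1)
site 1, node HOY: H={A} ∪ OY={G,T} → {A,G,T} (+1)
site 1, node JM: J={G} ∪ M={A} → {A,G} (+1)
site 1, node HJMOY: HOY={A,G,T} ∩ JM={A,G} → {A,G} (+0)
site 2, node OY: O={A} ∪ Y={G} → {A,G} (+1)
site 2, node HOY: H={T} ∪ OY={A,G} → {A,G,T} (+1)
site 2, node JM: J={C} ∪ M={G} → {C,G} (+1)
site 2, node HJMOY: HOY={A,G,T} ∩ JM={C,G} → {G} (+0)
site 3, node OY: O={C} ∩ Y={C} → {C} (+0)
site 3, node HOY: H={C} ∩ OY={C} → {C} (+0)
site 3, node JM: J={C} ∪ M={G} → {C,G} (+1)
site 3, node HJMOY: HOY={C} ∩ JM={C,G} → {C} (+0)
per-site changes: [3, 3, 3, 1]; total = 10

A,G,T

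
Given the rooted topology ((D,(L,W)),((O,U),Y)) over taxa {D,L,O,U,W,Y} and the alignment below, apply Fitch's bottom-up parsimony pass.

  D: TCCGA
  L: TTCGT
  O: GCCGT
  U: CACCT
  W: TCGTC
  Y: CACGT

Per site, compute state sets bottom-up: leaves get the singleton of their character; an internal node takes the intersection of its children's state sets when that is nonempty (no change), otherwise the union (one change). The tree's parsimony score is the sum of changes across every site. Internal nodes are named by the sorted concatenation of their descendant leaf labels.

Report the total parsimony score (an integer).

[col 0] LW: children L:{T}, W:{T} ∩→ {T}; cost 0
[col 0] DLW: children D:{T}, LW:{T} ∩→ {T}; cost 0
[col 0] OU: children O:{G}, U:{C} ∪→ {C,G}; cost 1
[col 0] OUY: children OU:{C,G}, Y:{C} ∩→ {C}; cost 0
[col 0] DLOUWY: children DLW:{T}, OUY:{C} ∪→ {C,T}; cost 1
[col 1] LW: children L:{T}, W:{C} ∪→ {C,T}; cost 1
[col 1] DLW: children D:{C}, LW:{C,T} ∩→ {C}; cost 0
[col 1] OU: children O:{C}, U:{A} ∪→ {A,C}; cost 1
[col 1] OUY: children OU:{A,C}, Y:{A} ∩→ {A}; cost 0
[col 1] DLOUWY: children DLW:{C}, OUY:{A} ∪→ {A,C}; cost 1
[col 2] LW: children L:{C}, W:{G} ∪→ {C,G}; cost 1
[col 2] DLW: children D:{C}, LW:{C,G} ∩→ {C}; cost 0
[col 2] OU: children O:{C}, U:{C} ∩→ {C}; cost 0
[col 2] OUY: children OU:{C}, Y:{C} ∩→ {C}; cost 0
[col 2] DLOUWY: children DLW:{C}, OUY:{C} ∩→ {C}; cost 0
[col 3] LW: children L:{G}, W:{T} ∪→ {G,T}; cost 1
[col 3] DLW: children D:{G}, LW:{G,T} ∩→ {G}; cost 0
[col 3] OU: children O:{G}, U:{C} ∪→ {C,G}; cost 1
[col 3] OUY: children OU:{C,G}, Y:{G} ∩→ {G}; cost 0
[col 3] DLOUWY: children DLW:{G}, OUY:{G} ∩→ {G}; cost 0
[col 4] LW: children L:{T}, W:{C} ∪→ {C,T}; cost 1
[col 4] DLW: children D:{A}, LW:{C,T} ∪→ {A,C,T}; cost 1
[col 4] OU: children O:{T}, U:{T} ∩→ {T}; cost 0
[col 4] OUY: children OU:{T}, Y:{T} ∩→ {T}; cost 0
[col 4] DLOUWY: children DLW:{A,C,T}, OUY:{T} ∩→ {T}; cost 0
per-site changes: [2, 3, 1, 2, 2]; total = 10

10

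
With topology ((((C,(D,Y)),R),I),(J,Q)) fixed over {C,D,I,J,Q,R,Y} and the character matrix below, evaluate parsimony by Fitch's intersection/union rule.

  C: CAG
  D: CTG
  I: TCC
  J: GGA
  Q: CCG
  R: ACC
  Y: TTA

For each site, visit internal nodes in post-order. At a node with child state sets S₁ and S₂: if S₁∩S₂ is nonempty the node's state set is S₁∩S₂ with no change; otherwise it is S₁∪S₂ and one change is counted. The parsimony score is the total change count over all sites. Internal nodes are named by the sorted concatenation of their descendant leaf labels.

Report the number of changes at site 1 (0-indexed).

DY@0: {C} ∪ {T} = {C,T} (union, +1)
CDY@0: {C} ∩ {C,T} = {C} (intersection, +0)
CDRY@0: {C} ∪ {A} = {A,C} (union, +1)
CDIRY@0: {A,C} ∪ {T} = {A,C,T} (union, +1)
JQ@0: {G} ∪ {C} = {C,G} (union, +1)
CDIJQRY@0: {A,C,T} ∩ {C,G} = {C} (intersection, +0)
DY@1: {T} ∩ {T} = {T} (intersection, +0)
CDY@1: {A} ∪ {T} = {A,T} (union, +1)
CDRY@1: {A,T} ∪ {C} = {A,C,T} (union, +1)
CDIRY@1: {A,C,T} ∩ {C} = {C} (intersection, +0)
JQ@1: {G} ∪ {C} = {C,G} (union, +1)
CDIJQRY@1: {C} ∩ {C,G} = {C} (intersection, +0)
DY@2: {G} ∪ {A} = {A,G} (union, +1)
CDY@2: {G} ∩ {A,G} = {G} (intersection, +0)
CDRY@2: {G} ∪ {C} = {C,G} (union, +1)
CDIRY@2: {C,G} ∩ {C} = {C} (intersection, +0)
JQ@2: {A} ∪ {G} = {A,G} (union, +1)
CDIJQRY@2: {C} ∪ {A,G} = {A,C,G} (union, +1)
per-site changes: [4, 3, 4]; total = 11

3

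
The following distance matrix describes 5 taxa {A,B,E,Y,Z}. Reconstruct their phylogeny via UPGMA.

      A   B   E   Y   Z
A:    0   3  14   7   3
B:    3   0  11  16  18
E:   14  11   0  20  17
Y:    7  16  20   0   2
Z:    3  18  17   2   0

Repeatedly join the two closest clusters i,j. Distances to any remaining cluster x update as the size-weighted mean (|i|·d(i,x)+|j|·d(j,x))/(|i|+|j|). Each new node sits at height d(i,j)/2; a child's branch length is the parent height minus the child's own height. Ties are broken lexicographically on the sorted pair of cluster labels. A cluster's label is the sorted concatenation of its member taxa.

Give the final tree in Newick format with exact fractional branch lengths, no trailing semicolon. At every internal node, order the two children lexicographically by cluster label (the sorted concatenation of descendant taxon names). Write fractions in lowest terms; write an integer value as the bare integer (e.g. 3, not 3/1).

(((A:3/2,B:3/2):4,(Y:1,Z:1):9/2):9/4,E:31/4)

1. join Y+Z (d=2) ⇒ YZ; edges |Y|=1, |Z|=1
  updated: d(A,YZ)=5, d(B,YZ)=17, d(E,YZ)=37/2
2. join A+B (d=3) ⇒ AB; edges |A|=3/2, |B|=3/2
  updated: d(AB,E)=25/2, d(AB,YZ)=11
3. join AB+YZ (d=11) ⇒ ABYZ; edges |AB|=4, |YZ|=9/2
  updated: d(ABYZ,E)=31/2
4. join ABYZ+E (d=31/2) ⇒ ABEYZ; edges |ABYZ|=9/4, |E|=31/4
final tree: (((A:3/2,B:3/2):4,(Y:1,Z:1):9/2):9/4,E:31/4)
total length: 47/2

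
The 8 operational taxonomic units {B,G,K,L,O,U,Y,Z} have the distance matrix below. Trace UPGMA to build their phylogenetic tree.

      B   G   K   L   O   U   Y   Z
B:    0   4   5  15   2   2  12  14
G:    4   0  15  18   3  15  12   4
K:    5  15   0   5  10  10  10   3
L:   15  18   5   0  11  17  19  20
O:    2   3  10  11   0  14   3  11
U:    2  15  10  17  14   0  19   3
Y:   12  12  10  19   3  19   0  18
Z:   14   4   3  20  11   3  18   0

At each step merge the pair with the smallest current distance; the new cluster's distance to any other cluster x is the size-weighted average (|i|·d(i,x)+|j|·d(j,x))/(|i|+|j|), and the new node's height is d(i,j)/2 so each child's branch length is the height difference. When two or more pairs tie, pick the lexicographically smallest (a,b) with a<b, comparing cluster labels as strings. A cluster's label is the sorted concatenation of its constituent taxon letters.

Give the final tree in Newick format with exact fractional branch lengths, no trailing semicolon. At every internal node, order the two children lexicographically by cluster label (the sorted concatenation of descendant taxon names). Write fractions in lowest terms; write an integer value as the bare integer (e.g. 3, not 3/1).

(((((B:1,O:1):3/4,G:7/4):11/4,Y:9/2):29/24,((K:3/2,Z:3/2):7/4,U:13/4):59/24):43/24,L:15/2)

step 1: merge (B,O) at d=2; branch lengths B→1, O→1; new cluster BO
  updated: d(BO,G)=7/2, d(BO,K)=15/2, d(BO,L)=13, d(BO,U)=8, d(BO,Y)=15/2, d(BO,Z)=25/2
step 2: merge (K,Z) at d=3; branch lengths K→3/2, Z→3/2; new cluster KZ
  updated: d(BO,KZ)=10, d(G,KZ)=19/2, d(KZ,L)=25/2, d(KZ,U)=13/2, d(KZ,Y)=14
step 3: merge (BO,G) at d=7/2; branch lengths BO→3/4, G→7/4; new cluster BGO
  updated: d(BGO,KZ)=59/6, d(BGO,L)=44/3, d(BGO,U)=31/3, d(BGO,Y)=9
step 4: merge (KZ,U) at d=13/2; branch lengths KZ→7/4, U→13/4; new cluster KUZ
  updated: d(BGO,KUZ)=10, d(KUZ,L)=14, d(KUZ,Y)=47/3
step 5: merge (BGO,Y) at d=9; branch lengths BGO→11/4, Y→9/2; new cluster BGOY
  updated: d(BGOY,KUZ)=137/12, d(BGOY,L)=63/4
step 6: merge (BGOY,KUZ) at d=137/12; branch lengths BGOY→29/24, KUZ→59/24; new cluster BGKOUYZ
  updated: d(BGKOUYZ,L)=15
step 7: merge (BGKOUYZ,L) at d=15; branch lengths BGKOUYZ→43/24, L→15/2; new cluster BGKLOUYZ
final tree: (((((B:1,O:1):3/4,G:7/4):11/4,Y:9/2):29/24,((K:3/2,Z:3/2):7/4,U:13/4):59/24):43/24,L:15/2)
total length: 785/24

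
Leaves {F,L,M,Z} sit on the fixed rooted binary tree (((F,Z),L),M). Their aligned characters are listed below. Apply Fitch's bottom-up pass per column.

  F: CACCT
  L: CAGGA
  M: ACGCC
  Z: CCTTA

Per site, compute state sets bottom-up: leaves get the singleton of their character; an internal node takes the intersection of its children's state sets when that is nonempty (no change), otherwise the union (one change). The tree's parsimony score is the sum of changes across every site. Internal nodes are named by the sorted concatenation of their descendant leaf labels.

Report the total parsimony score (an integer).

[col 0] FZ: children F:{C}, Z:{C} ∩→ {C}; cost 0
[col 0] FLZ: children FZ:{C}, L:{C} ∩→ {C}; cost 0
[col 0] FLMZ: children FLZ:{C}, M:{A} ∪→ {A,C}; cost 1
[col 1] FZ: children F:{A}, Z:{C} ∪→ {A,C}; cost 1
[col 1] FLZ: children FZ:{A,C}, L:{A} ∩→ {A}; cost 0
[col 1] FLMZ: children FLZ:{A}, M:{C} ∪→ {A,C}; cost 1
[col 2] FZ: children F:{C}, Z:{T} ∪→ {C,T}; cost 1
[col 2] FLZ: children FZ:{C,T}, L:{G} ∪→ {C,G,T}; cost 1
[col 2] FLMZ: children FLZ:{C,G,T}, M:{G} ∩→ {G}; cost 0
[col 3] FZ: children F:{C}, Z:{T} ∪→ {C,T}; cost 1
[col 3] FLZ: children FZ:{C,T}, L:{G} ∪→ {C,G,T}; cost 1
[col 3] FLMZ: children FLZ:{C,G,T}, M:{C} ∩→ {C}; cost 0
[col 4] FZ: children F:{T}, Z:{A} ∪→ {A,T}; cost 1
[col 4] FLZ: children FZ:{A,T}, L:{A} ∩→ {A}; cost 0
[col 4] FLMZ: children FLZ:{A}, M:{C} ∪→ {A,C}; cost 1
per-site changes: [1, 2, 2, 2, 2]; total = 9

9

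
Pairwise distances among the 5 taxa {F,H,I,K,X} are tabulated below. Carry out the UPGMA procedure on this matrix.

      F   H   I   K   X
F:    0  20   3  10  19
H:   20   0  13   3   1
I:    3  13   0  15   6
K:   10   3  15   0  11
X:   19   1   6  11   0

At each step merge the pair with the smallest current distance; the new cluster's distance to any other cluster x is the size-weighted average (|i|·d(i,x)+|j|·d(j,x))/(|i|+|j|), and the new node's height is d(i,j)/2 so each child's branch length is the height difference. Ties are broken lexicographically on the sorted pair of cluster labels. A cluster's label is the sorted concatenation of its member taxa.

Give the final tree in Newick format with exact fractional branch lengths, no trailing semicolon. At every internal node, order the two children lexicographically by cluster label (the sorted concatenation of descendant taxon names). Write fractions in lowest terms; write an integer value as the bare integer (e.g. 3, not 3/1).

((F:3/2,I:3/2):65/12,((H:1/2,X:1/2):3,K:7/2):41/12)

1. join H+X (d=1) ⇒ HX; edges |H|=1/2, |X|=1/2
  updated: d(F,HX)=39/2, d(HX,I)=19/2, d(HX,K)=7
2. join F+I (d=3) ⇒ FI; edges |F|=3/2, |I|=3/2
  updated: d(FI,HX)=29/2, d(FI,K)=25/2
3. join HX+K (d=7) ⇒ HKX; edges |HX|=3, |K|=7/2
  updated: d(FI,HKX)=83/6
4. join FI+HKX (d=83/6) ⇒ FHIKX; edges |FI|=65/12, |HKX|=41/12
final tree: ((F:3/2,I:3/2):65/12,((H:1/2,X:1/2):3,K:7/2):41/12)
total length: 58/3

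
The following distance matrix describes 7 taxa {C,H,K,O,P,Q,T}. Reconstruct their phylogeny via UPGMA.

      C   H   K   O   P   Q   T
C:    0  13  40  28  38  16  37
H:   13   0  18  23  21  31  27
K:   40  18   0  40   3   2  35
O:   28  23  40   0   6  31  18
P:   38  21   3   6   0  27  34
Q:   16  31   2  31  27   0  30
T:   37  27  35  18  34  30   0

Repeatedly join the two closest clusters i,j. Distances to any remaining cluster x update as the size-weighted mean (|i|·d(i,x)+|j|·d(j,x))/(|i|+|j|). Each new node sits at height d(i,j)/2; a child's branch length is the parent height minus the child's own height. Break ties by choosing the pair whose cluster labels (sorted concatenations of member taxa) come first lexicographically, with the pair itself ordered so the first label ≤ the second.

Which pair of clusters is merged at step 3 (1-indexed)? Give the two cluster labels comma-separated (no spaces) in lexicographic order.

C,H

iteration 1: select K,Q (d=2); attach at lengths (1, 1); label the merged cluster KQ
  updated: d(C,KQ)=28, d(H,KQ)=49/2, d(KQ,O)=71/2, d(KQ,P)=15, d(KQ,T)=65/2
iteration 2: select O,P (d=6); attach at lengths (3, 3); label the merged cluster OP
  updated: d(C,OP)=33, d(H,OP)=22, d(KQ,OP)=101/4, d(OP,T)=26
iteration 3: select C,H (d=13); attach at lengths (13/2, 13/2); label the merged cluster CH
  updated: d(CH,KQ)=105/4, d(CH,OP)=55/2, d(CH,T)=32
iteration 4: select KQ,OP (d=101/4); attach at lengths (93/8, 77/8); label the merged cluster KOPQ
  updated: d(CH,KOPQ)=215/8, d(KOPQ,T)=117/4
iteration 5: select CH,KOPQ (d=215/8); attach at lengths (111/16, 13/16); label the merged cluster CHKOPQ
  updated: d(CHKOPQ,T)=181/6
iteration 6: select CHKOPQ,T (d=181/6); attach at lengths (79/48, 181/12); label the merged cluster CHKOPQT
final tree: (((C:13/2,H:13/2):111/16,((K:1,Q:1):93/8,(O:3,P:3):77/8):13/16):79/48,T:181/12)
total length: 3203/48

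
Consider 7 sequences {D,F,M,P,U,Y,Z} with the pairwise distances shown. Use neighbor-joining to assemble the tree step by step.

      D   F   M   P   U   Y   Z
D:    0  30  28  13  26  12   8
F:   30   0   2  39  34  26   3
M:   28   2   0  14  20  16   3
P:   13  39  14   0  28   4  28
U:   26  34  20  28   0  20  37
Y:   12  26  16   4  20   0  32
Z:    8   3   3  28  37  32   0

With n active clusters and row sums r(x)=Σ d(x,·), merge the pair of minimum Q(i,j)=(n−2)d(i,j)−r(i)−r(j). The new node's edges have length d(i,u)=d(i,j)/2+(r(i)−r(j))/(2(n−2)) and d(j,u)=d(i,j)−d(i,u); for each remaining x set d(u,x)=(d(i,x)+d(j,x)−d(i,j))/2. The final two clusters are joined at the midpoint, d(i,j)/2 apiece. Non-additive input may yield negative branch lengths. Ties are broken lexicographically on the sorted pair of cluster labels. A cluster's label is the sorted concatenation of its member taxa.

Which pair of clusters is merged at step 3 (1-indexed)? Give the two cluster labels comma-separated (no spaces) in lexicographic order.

FMZ,U

1. join F+Z (d=3, Q=-230) ⇒ FZ; edges |F|=19/5, |Z|=-4/5
  updated: d(D,FZ)=35/2, d(FZ,M)=1, d(FZ,P)=32, d(FZ,U)=34, d(FZ,Y)=55/2
2. join FZ+M (d=1, Q=-187) ⇒ FMZ; edges |FZ|=37/8, |M|=-29/8
  updated: d(D,FMZ)=89/4, d(FMZ,P)=45/2, d(FMZ,U)=53/2, d(FMZ,Y)=85/4
3. join FMZ+U (d=53/2, Q=-227/2) ⇒ FMUZ; edges |FMZ|=143/12, |U|=175/12
  updated: d(D,FMUZ)=87/8, d(FMUZ,P)=12, d(FMUZ,Y)=59/8
4. join D+FMUZ (d=87/8, Q=-355/8) ⇒ DFMUZ; edges |D|=219/32, |FMUZ|=129/32
  updated: d(DFMUZ,P)=113/16, d(DFMUZ,Y)=17/4
5. join DFMUZ+P (d=113/16, Q=-245/16) ⇒ DFMPUZ; edges |DFMUZ|=117/32, |P|=109/32
  updated: d(DFMPUZ,Y)=19/32
6. join DFMPUZ+Y (d=19/32) ⇒ DFMPUYZ; edges |DFMPUZ|=19/64, |Y|=19/64
final tree: (((D:219/32,(((F:19/5,Z:-4/5):37/8,M:-29/8):143/12,U:175/12):129/32):117/32,P:109/32):19/64,Y:19/64)
total length: 1569/32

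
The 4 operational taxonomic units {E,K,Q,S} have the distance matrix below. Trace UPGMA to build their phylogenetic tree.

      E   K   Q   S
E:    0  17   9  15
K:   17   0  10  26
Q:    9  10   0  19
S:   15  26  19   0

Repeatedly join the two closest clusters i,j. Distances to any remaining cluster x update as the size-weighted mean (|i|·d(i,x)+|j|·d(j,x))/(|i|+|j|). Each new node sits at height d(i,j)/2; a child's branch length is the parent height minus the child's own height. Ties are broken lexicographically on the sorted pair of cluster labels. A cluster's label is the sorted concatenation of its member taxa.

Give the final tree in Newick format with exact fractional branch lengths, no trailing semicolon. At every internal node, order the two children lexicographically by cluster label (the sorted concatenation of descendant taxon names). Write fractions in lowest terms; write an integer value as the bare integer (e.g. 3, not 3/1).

step 1: merge (E,Q) at d=9; branch lengths E→9/2, Q→9/2; new cluster EQ
  updated: d(EQ,K)=27/2, d(EQ,S)=17
step 2: merge (EQ,K) at d=27/2; branch lengths EQ→9/4, K→27/4; new cluster EKQ
  updated: d(EKQ,S)=20
step 3: merge (EKQ,S) at d=20; branch lengths EKQ→13/4, S→10; new cluster EKQS
final tree: (((E:9/2,Q:9/2):9/4,K:27/4):13/4,S:10)
total length: 125/4

(((E:9/2,Q:9/2):9/4,K:27/4):13/4,S:10)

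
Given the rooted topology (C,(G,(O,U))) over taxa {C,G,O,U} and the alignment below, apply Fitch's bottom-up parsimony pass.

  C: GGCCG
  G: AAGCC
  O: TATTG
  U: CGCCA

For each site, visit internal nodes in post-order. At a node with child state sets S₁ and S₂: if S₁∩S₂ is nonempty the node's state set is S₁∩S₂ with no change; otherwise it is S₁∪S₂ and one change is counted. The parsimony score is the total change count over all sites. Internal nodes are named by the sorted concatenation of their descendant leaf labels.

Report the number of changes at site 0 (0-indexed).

site 0, node OU: O={T} ∪ U={C} → {C,T} (+1)
site 0, node GOU: G={A} ∪ OU={C,T} → {A,C,T} (+1)
site 0, node CGOU: C={G} ∪ GOU={A,C,T} → {A,C,G,T} (+1)
site 1, node OU: O={A} ∪ U={G} → {A,G} (+1)
site 1, node GOU: G={A} ∩ OU={A,G} → {A} (+0)
site 1, node CGOU: C={G} ∪ GOU={A} → {A,G} (+1)
site 2, node OU: O={T} ∪ U={C} → {C,T} (+1)
site 2, node GOU: G={G} ∪ OU={C,T} → {C,G,T} (+1)
site 2, node CGOU: C={C} ∩ GOU={C,G,T} → {C} (+0)
site 3, node OU: O={T} ∪ U={C} → {C,T} (+1)
site 3, node GOU: G={C} ∩ OU={C,T} → {C} (+0)
site 3, node CGOU: C={C} ∩ GOU={C} → {C} (+0)
site 4, node OU: O={G} ∪ U={A} → {A,G} (+1)
site 4, node GOU: G={C} ∪ OU={A,G} → {A,C,G} (+1)
site 4, node CGOU: C={G} ∩ GOU={A,C,G} → {G} (+0)
per-site changes: [3, 2, 2, 1, 2]; total = 10

3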